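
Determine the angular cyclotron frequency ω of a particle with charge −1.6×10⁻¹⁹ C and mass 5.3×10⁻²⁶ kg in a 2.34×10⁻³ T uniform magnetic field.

ω ≈ 7060 rad/s

ω = |q|B/m.
ω = (1.6×10⁻¹⁹)(2.34×10⁻³)/5.3×10⁻²⁶ ≈ 7060 rad/s.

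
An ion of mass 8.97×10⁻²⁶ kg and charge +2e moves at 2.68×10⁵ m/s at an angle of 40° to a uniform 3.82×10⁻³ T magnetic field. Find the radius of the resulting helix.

v⊥ = v sinθ = 2.68×10⁵·sin40° ≈ 1.723×10⁵ m/s.
r = m v⊥/(|q|B) = (8.97×10⁻²⁶)(1.723×10⁵)/((3.204×10⁻¹⁹)(3.82×10⁻³)) ≈ 12.6 m.

r ≈ 12.6 m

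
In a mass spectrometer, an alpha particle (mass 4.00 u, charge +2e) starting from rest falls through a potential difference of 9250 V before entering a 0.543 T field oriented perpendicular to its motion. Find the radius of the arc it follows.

r ≈ 0.0361 m

Acceleration: |q|V = ½mv² ⇒ v = √(2|q|V/m) = √(2·3.204×10⁻¹⁹·9250/6.644×10⁻²⁷) ≈ 9.445×10⁵ m/s.
In the field: r = mv/(|q|B) = (6.644×10⁻²⁷)(9.445×10⁵)/((3.204×10⁻¹⁹)(0.543)) ≈ 0.0361 m.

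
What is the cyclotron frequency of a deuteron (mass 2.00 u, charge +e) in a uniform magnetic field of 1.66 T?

f = |q|B/(2πm).
f = (1.602×10⁻¹⁹)(1.66)/(2π·3.322×10⁻²⁷) ≈ 1.27×10⁷ Hz.

f ≈ 1.27×10⁷ Hz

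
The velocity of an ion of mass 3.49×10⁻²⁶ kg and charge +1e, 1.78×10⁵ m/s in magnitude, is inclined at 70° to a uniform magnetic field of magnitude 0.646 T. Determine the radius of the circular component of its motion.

r ≈ 0.0564 m

v⊥ = v sinθ = 1.78×10⁵·sin70° ≈ 1.673×10⁵ m/s.
r = m v⊥/(|q|B) = (3.49×10⁻²⁶)(1.673×10⁵)/((1.602×10⁻¹⁹)(0.646)) ≈ 0.0564 m.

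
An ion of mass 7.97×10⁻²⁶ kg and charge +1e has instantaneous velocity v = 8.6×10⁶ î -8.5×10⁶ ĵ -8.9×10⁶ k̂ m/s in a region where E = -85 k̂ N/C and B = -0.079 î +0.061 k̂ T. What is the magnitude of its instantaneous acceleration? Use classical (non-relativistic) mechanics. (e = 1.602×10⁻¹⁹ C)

|a| ≈ 1.74×10¹² m/s²

v×B = (-5.18×10⁵, 1.78×10⁵, -6.72×10⁵) N/C.
E + v×B = (-5.18×10⁵, 1.78×10⁵, -6.72×10⁵) N/C.
F = q(E + v×B) = (1.602×10⁻¹⁹ C)·(-5.18×10⁵, 1.78×10⁵, -6.72×10⁵) = (-8.31×10⁻¹⁴, 2.86×10⁻¹⁴, -1.08×10⁻¹³) N.
|a| = |F|/m = 1.389×10⁻¹³/7.97×10⁻²⁶ ≈ 1.74×10¹² m/s².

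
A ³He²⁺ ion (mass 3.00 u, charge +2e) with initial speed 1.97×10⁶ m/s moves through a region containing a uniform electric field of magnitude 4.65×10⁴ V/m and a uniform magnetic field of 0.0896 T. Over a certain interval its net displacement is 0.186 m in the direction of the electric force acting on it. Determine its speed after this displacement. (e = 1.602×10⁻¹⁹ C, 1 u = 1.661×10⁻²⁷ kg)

B does no work; ΔKE = |q|E d.
½mv_f² = ½mv₀² + |q|Ed = ½(4.983×10⁻²⁷)(1.97×10⁶)² + (3.204×10⁻¹⁹)(4.65×10⁴)(0.186) ≈ 9.669×10⁻¹⁵ J + 2.771×10⁻¹⁵ J ≈ 1.244×10⁻¹⁴ J.
v_f = √(2·1.244×10⁻¹⁴/4.983×10⁻²⁷) ≈ 2.23×10⁶ m/s.

v_f ≈ 2.23×10⁶ m/s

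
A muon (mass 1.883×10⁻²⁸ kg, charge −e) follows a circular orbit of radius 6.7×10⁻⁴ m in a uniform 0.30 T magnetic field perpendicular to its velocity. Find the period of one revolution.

The cyclotron period depends only on m, q, B: T = 2πm/(|q|B).
T = 2π(1.883×10⁻²⁸)/((1.602×10⁻¹⁹)(0.30)) ≈ 2.5×10⁻⁸ s.

T ≈ 2.5×10⁻⁸ s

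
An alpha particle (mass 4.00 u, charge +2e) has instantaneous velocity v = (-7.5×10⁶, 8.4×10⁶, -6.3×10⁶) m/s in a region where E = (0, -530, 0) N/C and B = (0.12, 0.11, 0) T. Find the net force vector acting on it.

F ≈ (2.22×10⁻¹³, -2.42×10⁻¹³, -5.87×10⁻¹³) N

v×B = (6.93×10⁵, -7.56×10⁵, -1.83×10⁶) N/C.
E + v×B = (6.93×10⁵, -7.57×10⁵, -1.83×10⁶) N/C.
F = q(E + v×B) = (3.204×10⁻¹⁹ C)·(6.93×10⁵, -7.57×10⁵, -1.83×10⁶) = (2.22×10⁻¹³, -2.42×10⁻¹³, -5.87×10⁻¹³) N.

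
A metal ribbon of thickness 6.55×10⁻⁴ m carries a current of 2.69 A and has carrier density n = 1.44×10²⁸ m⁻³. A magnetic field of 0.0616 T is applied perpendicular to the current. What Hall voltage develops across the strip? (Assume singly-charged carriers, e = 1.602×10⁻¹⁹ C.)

V_H = IB/(n e t).
V_H = (2.69)(0.0616)/((1.44×10²⁸)(1.602×10⁻¹⁹)(6.55×10⁻⁴)) ≈ 1.10×10⁻⁷ V.

V_H ≈ 1.10×10⁻⁷ V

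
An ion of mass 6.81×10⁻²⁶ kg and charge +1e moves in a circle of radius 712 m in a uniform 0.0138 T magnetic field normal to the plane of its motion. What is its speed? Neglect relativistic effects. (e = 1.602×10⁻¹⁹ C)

From |q|vB = mv²/r, v = |q|Br/m.
v = (1.602×10⁻¹⁹)(0.0138)(712)/6.81×10⁻²⁶ ≈ 2.31×10⁷ m/s.

v ≈ 2.31×10⁷ m/s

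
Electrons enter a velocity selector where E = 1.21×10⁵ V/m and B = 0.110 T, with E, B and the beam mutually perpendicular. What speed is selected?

Zero net Lorentz force requires |qE| = |q v×B|, i.e. E = vB.
v = E/B = 1.21×10⁵/0.110 = 1.10×10⁶ m/s.

v = 1.10×10⁶ m/s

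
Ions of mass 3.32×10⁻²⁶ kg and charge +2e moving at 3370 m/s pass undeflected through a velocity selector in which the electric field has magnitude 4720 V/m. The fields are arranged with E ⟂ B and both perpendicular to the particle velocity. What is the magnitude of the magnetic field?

B = 1.40 T

Balance of forces in the selector: qE = qvB ⇒ B = E/v.
B = 4720/3370 = 1.40 T.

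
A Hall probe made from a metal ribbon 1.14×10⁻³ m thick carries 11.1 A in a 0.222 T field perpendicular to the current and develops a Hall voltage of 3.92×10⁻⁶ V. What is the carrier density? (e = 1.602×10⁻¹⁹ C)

n ≈ 3.44×10²⁷ m⁻³

From V_H = IB/(n e t), n = IB/(V_H e t).
n = (11.1)(0.222)/((3.92×10⁻⁶)(1.602×10⁻¹⁹)(1.14×10⁻³)) ≈ 3.44×10²⁷ m⁻³.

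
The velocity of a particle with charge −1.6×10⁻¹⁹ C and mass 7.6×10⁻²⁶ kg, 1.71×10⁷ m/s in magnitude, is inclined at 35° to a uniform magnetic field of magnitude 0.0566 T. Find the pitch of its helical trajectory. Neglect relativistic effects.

v∥ = v cosθ = 1.71×10⁷·cos35° ≈ 1.401×10⁷ m/s.
T = 2πm/(|q|B) = 2π(7.6×10⁻²⁶)/((1.6×10⁻¹⁹)(0.0566)) ≈ 5.273×10⁻⁵ s.
pitch = v∥ T = (1.401×10⁷)(5.273×10⁻⁵) ≈ 739 m.

p ≈ 739 m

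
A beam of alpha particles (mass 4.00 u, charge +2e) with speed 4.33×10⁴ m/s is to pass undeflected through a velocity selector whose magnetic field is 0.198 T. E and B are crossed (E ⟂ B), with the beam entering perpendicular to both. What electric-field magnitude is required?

For straight-line motion qE = qvB, so E = vB.
E = 4.33×10⁴ × 0.198 = 8570 V/m.

E = 8570 V/m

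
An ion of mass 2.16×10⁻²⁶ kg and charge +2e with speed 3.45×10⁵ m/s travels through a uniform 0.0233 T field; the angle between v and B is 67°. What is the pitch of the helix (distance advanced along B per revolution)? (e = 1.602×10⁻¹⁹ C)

v∥ = v cosθ = 3.45×10⁵·cos67° ≈ 1.348×10⁵ m/s.
T = 2πm/(|q|B) = 2π(2.16×10⁻²⁶)/((3.204×10⁻¹⁹)(0.0233)) ≈ 1.818×10⁻⁵ s.
pitch = v∥ T = (1.348×10⁵)(1.818×10⁻⁵) ≈ 2.45 m.

p ≈ 2.45 m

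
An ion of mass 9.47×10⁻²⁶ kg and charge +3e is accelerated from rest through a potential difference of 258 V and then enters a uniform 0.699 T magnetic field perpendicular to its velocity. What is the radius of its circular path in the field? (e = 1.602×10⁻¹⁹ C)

Acceleration: |q|V = ½mv² ⇒ v = √(2|q|V/m) = √(2·4.806×10⁻¹⁹·258/9.47×10⁻²⁶) ≈ 5.117×10⁴ m/s.
In the field: r = mv/(|q|B) = (9.47×10⁻²⁶)(5.117×10⁴)/((4.806×10⁻¹⁹)(0.699)) ≈ 0.0144 m.

r ≈ 0.0144 m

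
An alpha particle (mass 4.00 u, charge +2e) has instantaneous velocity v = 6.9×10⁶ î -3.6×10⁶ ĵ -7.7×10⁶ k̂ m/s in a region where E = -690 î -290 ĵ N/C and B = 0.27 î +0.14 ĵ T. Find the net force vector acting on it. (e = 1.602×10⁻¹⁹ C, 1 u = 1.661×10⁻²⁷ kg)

v×B = (1.08×10⁶, -2.08×10⁶, 1.94×10⁶) N/C.
E + v×B = (1.08×10⁶, -2.08×10⁶, 1.94×10⁶) N/C.
F = q(E + v×B) = (3.204×10⁻¹⁹ C)·(1.08×10⁶, -2.08×10⁶, 1.94×10⁶) = (3.45×10⁻¹³, -6.66×10⁻¹³, 6.21×10⁻¹³) N.

F ≈ (3.45×10⁻¹³, -6.66×10⁻¹³, 6.21×10⁻¹³) N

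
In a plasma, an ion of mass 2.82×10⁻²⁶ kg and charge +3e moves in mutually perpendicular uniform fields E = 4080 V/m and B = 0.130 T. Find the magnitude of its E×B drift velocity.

v_d ≈ 3.14×10⁴ m/s

The steady drift has the magnetic force balancing the electric force, so v_d = E/B.
v_d = 4080/0.130 = 3.14×10⁴ m/s.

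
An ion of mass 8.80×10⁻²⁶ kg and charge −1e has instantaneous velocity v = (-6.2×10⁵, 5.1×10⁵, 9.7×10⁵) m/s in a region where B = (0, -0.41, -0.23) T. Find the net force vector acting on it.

F ≈ (-4.49×10⁻¹⁴, 2.28×10⁻¹⁴, -4.07×10⁻¹⁴) N

v×B = (2.80×10⁵, -1.43×10⁵, 2.54×10⁵) N/C.
F = q v×B = (−1.602×10⁻¹⁹ C)·(2.80×10⁵, -1.43×10⁵, 2.54×10⁵) = (-4.49×10⁻¹⁴, 2.28×10⁻¹⁴, -4.07×10⁻¹⁴) N.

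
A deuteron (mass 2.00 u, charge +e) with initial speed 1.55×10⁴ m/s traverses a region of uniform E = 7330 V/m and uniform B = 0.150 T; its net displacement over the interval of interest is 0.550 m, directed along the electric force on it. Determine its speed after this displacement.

B does no work; ΔKE = |q|E d.
½mv_f² = ½mv₀² + |q|Ed = ½(3.322×10⁻²⁷)(1.55×10⁴)² + (1.602×10⁻¹⁹)(7330)(0.550) ≈ 3.991×10⁻¹⁹ J + 6.458×10⁻¹⁶ J ≈ 6.462×10⁻¹⁶ J.
v_f = √(2·6.462×10⁻¹⁶/3.322×10⁻²⁷) ≈ 6.24×10⁵ m/s.

v_f ≈ 6.24×10⁵ m/s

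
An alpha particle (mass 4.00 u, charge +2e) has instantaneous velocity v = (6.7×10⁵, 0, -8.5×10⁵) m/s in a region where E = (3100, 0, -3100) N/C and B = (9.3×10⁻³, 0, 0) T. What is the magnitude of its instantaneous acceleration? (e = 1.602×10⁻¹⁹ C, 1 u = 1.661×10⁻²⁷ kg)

|a| ≈ 4.36×10¹¹ m/s²

v×B = (0, -7900, 0) N/C.
E + v×B = (3100, -7900, -3100) N/C.
F = q(E + v×B) = (3.204×10⁻¹⁹ C)·(3100, -7900, -3100) = (9.93×10⁻¹⁶, -2.53×10⁻¹⁵, -9.93×10⁻¹⁶) N.
|a| = |F|/m = 2.896×10⁻¹⁵/6.644×10⁻²⁷ ≈ 4.36×10¹¹ m/s².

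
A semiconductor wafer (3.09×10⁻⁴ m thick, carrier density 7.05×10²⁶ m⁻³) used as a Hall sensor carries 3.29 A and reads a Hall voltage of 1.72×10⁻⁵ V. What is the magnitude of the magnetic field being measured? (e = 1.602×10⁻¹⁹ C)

From V_H = IB/(n e t), B = V_H n e t / I.
B = (1.72×10⁻⁵)(7.05×10²⁶)(1.602×10⁻¹⁹)(3.09×10⁻⁴)/3.29 ≈ 0.182 T.

B ≈ 0.182 T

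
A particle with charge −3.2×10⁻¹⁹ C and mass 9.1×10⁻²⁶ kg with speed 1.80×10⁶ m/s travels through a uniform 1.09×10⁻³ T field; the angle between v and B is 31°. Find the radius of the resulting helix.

r ≈ 242 m

v⊥ = v sinθ = 1.80×10⁶·sin31° ≈ 9.271×10⁵ m/s.
r = m v⊥/(|q|B) = (9.1×10⁻²⁶)(9.271×10⁵)/((3.2×10⁻¹⁹)(1.09×10⁻³)) ≈ 242 m.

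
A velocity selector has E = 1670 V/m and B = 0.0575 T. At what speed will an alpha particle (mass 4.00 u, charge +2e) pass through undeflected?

Straight-line motion ⇒ electric and magnetic forces cancel, so E = vB.
v = E/B = 1670/0.0575 = 2.90×10⁴ m/s.

v = 2.90×10⁴ m/s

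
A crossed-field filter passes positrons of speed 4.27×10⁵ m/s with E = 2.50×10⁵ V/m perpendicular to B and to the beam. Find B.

Balance of forces in the selector: qE = qvB ⇒ B = E/v.
B = 2.50×10⁵/4.27×10⁵ = 0.585 T.

B = 0.585 T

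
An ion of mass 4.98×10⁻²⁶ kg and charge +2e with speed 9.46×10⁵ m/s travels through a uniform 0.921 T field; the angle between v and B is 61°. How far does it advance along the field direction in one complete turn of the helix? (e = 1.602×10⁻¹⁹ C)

v∥ = v cosθ = 9.46×10⁵·cos61° ≈ 4.586×10⁵ m/s.
T = 2πm/(|q|B) = 2π(4.98×10⁻²⁶)/((3.204×10⁻¹⁹)(0.921)) ≈ 1.060×10⁻⁶ s.
pitch = v∥ T = (4.586×10⁵)(1.060×10⁻⁶) ≈ 0.486 m.

p ≈ 0.486 m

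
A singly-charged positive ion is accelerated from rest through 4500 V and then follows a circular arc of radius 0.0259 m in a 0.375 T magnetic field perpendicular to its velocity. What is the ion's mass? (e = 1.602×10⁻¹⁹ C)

m ≈ 1.68×10⁻²⁷ kg

Combine |q|V = ½mv² and r = mv/(|q|B): eliminate v to get m = qB²r²/(2V).
m = (1.602×10⁻¹⁹)(0.375)²(0.0259)²/(2·4500) ≈ 1.68×10⁻²⁷ kg.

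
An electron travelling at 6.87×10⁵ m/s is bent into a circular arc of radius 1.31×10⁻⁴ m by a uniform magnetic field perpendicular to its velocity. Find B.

From |q|vB = mv²/r, B = mv/(|q|r).
B = (9.109×10⁻³¹)(6.87×10⁵)/((1.602×10⁻¹⁹)(1.31×10⁻⁴)) ≈ 0.0298 T.

B ≈ 0.0298 T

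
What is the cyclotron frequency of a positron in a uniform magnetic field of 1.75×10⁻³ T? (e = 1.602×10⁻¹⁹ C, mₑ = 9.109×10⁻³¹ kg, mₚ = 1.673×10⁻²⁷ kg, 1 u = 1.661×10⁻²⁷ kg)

f = |q|B/(2πm).
f = (1.602×10⁻¹⁹)(1.75×10⁻³)/(2π·9.109×10⁻³¹) ≈ 4.90×10⁷ Hz.

f ≈ 4.90×10⁷ Hz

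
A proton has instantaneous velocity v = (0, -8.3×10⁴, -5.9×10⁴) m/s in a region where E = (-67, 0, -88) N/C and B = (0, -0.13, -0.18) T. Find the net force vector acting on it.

v×B = (7270, 0, 0) N/C.
E + v×B = (7200, 0, -88.0) N/C.
F = q(E + v×B) = (1.602×10⁻¹⁹ C)·(7200, 0, -88.0) = (1.15×10⁻¹⁵, 0, -1.41×10⁻¹⁷) N.

F ≈ (1.15×10⁻¹⁵, 0, -1.41×10⁻¹⁷) N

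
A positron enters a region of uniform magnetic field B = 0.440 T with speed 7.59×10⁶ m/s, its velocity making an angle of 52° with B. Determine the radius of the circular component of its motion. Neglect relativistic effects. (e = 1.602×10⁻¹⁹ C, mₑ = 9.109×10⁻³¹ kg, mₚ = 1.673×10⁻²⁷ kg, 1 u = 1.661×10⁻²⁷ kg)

v⊥ = v sinθ = 7.59×10⁶·sin52° ≈ 5.981×10⁶ m/s.
r = m v⊥/(|q|B) = (9.109×10⁻³¹)(5.981×10⁶)/((1.602×10⁻¹⁹)(0.440)) ≈ 7.73×10⁻⁵ m.

r ≈ 7.73×10⁻⁵ m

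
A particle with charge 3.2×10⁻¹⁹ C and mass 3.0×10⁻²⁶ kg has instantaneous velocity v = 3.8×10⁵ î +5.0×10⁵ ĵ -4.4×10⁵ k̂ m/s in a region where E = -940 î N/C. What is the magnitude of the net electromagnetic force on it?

Only an electric field acts, so F = qE = (3.2×10⁻¹⁹ C)·(-940, 0, 0) = (-3.01×10⁻¹⁶, 0, 0) N.
|F| = 3.01×10⁻¹⁶ N.

|F| ≈ 3.01×10⁻¹⁶ N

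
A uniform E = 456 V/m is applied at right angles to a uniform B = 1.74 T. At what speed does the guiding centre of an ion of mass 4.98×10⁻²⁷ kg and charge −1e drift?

v_d ≈ 262 m/s

In crossed fields the guiding centre drifts at v_d = |E×B|/B² = E/B, independent of charge and mass.
v_d = 456/1.74 = 262 m/s.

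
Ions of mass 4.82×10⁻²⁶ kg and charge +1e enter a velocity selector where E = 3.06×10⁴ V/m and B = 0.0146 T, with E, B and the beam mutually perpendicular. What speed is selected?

For undeflected motion the electric and magnetic forces balance: qE = qvB.
v = E/B = 3.06×10⁴/0.0146 = 2.10×10⁶ m/s.

v = 2.10×10⁶ m/s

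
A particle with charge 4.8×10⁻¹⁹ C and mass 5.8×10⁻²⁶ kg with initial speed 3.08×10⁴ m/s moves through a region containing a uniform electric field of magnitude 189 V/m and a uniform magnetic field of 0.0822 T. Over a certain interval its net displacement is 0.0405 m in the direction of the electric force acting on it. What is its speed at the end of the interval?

B does no work; ΔKE = |q|E d.
½mv_f² = ½mv₀² + |q|Ed = ½(5.8×10⁻²⁶)(3.08×10⁴)² + (4.8×10⁻¹⁹)(189)(0.0405) ≈ 2.751×10⁻¹⁷ J + 3.674×10⁻¹⁸ J ≈ 3.118×10⁻¹⁷ J.
v_f = √(2·3.118×10⁻¹⁷/5.8×10⁻²⁶) ≈ 3.28×10⁴ m/s.

v_f ≈ 3.28×10⁴ m/s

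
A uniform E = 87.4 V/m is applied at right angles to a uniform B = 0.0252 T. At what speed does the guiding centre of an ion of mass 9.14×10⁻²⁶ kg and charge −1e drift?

The steady drift has the magnetic force balancing the electric force, so v_d = E/B.
v_d = 87.4/0.0252 = 3470 m/s.

v_d ≈ 3470 m/s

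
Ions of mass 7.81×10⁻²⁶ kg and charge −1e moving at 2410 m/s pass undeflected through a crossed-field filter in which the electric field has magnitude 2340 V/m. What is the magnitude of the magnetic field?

B = 0.971 T

Balance of forces in the selector: qE = qvB ⇒ B = E/v.
B = 2340/2410 = 0.971 T.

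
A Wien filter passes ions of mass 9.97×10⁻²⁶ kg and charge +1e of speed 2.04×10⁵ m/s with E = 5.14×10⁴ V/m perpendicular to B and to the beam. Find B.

Balance of forces in the selector: qE = qvB ⇒ B = E/v.
B = 5.14×10⁴/2.04×10⁵ = 0.252 T.

B = 0.252 T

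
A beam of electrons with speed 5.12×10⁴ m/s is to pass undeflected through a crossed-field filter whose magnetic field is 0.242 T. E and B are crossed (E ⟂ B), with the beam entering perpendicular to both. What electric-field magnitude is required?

For straight-line motion qE = qvB, so E = vB.
E = 5.12×10⁴ × 0.242 = 1.24×10⁴ V/m.

E = 1.24×10⁴ V/m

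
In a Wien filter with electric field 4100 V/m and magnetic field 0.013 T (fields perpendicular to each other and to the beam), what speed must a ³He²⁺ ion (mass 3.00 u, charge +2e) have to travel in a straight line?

Zero net Lorentz force requires |qE| = |q v×B|, i.e. E = vB.
v = E/B = 4100/0.013 = 3.2×10⁵ m/s.

v = 3.2×10⁵ m/s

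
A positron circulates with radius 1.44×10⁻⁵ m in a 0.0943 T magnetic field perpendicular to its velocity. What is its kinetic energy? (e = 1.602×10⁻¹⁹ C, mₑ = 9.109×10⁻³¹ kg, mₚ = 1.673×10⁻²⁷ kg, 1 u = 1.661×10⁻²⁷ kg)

KE ≈ 2.60×10⁻²⁰ J

v = |q|Br/m, then KE = ½mv² = (qBr)²/(2m).
v = (1.602×10⁻¹⁹)(0.0943)(1.44×10⁻⁵)/9.109×10⁻³¹ ≈ 2.388×10⁵ m/s.
KE = ½(9.109×10⁻³¹)(2.388×10⁵)² ≈ 2.60×10⁻²⁰ J.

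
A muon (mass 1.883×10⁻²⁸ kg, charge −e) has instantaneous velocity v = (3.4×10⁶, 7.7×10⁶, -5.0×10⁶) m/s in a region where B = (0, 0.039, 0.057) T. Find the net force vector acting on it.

v×B = (6.34×10⁵, -1.94×10⁵, 1.33×10⁵) N/C.
F = q v×B = (−1.602×10⁻¹⁹ C)·(6.34×10⁵, -1.94×10⁵, 1.33×10⁵) = (-1.02×10⁻¹³, 3.10×10⁻¹⁴, -2.12×10⁻¹⁴) N.

F ≈ (-1.02×10⁻¹³, 3.10×10⁻¹⁴, -2.12×10⁻¹⁴) N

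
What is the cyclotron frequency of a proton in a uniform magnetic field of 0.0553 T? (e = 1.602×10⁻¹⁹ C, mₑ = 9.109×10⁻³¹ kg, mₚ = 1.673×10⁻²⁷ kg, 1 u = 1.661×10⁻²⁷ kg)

f ≈ 8.43×10⁵ Hz

f = |q|B/(2πm).
f = (1.602×10⁻¹⁹)(0.0553)/(2π·1.673×10⁻²⁷) ≈ 8.43×10⁵ Hz.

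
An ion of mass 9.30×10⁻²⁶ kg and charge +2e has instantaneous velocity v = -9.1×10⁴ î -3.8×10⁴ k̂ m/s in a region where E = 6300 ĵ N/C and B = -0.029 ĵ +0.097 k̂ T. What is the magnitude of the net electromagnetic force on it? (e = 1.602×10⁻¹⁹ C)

|F| ≈ 4.93×10⁻¹⁵ N

v×B = (-1100, 8830, 2640) N/C.
E + v×B = (-1100, 1.51×10⁴, 2640) N/C.
F = q(E + v×B) = (3.204×10⁻¹⁹ C)·(-1100, 1.51×10⁴, 2640) = (-3.53×10⁻¹⁶, 4.85×10⁻¹⁵, 8.46×10⁻¹⁶) N.
|F| = 4.93×10⁻¹⁵ N.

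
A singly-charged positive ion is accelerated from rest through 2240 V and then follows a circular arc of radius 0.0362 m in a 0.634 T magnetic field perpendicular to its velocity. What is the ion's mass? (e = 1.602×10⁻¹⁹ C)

m ≈ 1.88×10⁻²⁶ kg

Combine |q|V = ½mv² and r = mv/(|q|B): eliminate v to get m = qB²r²/(2V).
m = (1.602×10⁻¹⁹)(0.634)²(0.0362)²/(2·2240) ≈ 1.88×10⁻²⁶ kg.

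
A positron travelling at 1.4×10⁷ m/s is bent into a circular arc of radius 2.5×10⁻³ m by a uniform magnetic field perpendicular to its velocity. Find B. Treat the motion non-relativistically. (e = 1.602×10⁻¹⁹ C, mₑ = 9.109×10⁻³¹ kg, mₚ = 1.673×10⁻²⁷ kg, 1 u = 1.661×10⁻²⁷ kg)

B ≈ 0.032 T

From |q|vB = mv²/r, B = mv/(|q|r).
B = (9.109×10⁻³¹)(1.4×10⁷)/((1.602×10⁻¹⁹)(2.5×10⁻³)) ≈ 0.032 T.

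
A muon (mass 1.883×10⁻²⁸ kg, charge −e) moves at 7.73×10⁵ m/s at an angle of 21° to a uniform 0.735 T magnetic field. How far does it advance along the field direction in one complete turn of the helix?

v∥ = v cosθ = 7.73×10⁵·cos21° ≈ 7.217×10⁵ m/s.
T = 2πm/(|q|B) = 2π(1.883×10⁻²⁸)/((1.602×10⁻¹⁹)(0.735)) ≈ 1.005×10⁻⁸ s.
pitch = v∥ T = (7.217×10⁵)(1.005×10⁻⁸) ≈ 7.25×10⁻³ m.

p ≈ 7.25×10⁻³ m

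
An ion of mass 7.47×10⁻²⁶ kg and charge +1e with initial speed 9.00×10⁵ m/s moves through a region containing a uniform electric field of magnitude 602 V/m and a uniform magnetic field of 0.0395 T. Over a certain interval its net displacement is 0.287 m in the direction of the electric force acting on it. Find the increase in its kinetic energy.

ΔKE ≈ 2.77×10⁻¹⁷ J

The magnetic force is always ⟂ v and does no work; only the electric force changes KE.
ΔKE = F_E · d = |q|E d = (1.602×10⁻¹⁹)(602)(0.287) ≈ 2.77×10⁻¹⁷ J.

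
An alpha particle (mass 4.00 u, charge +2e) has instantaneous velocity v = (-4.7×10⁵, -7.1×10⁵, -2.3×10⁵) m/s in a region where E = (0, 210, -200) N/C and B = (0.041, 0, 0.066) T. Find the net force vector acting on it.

v×B = (-4.69×10⁴, 2.16×10⁴, 2.91×10⁴) N/C.
E + v×B = (-4.69×10⁴, 2.18×10⁴, 2.89×10⁴) N/C.
F = q(E + v×B) = (3.204×10⁻¹⁹ C)·(-4.69×10⁴, 2.18×10⁴, 2.89×10⁴) = (-1.50×10⁻¹⁴, 6.98×10⁻¹⁵, 9.26×10⁻¹⁵) N.

F ≈ (-1.50×10⁻¹⁴, 6.98×10⁻¹⁵, 9.26×10⁻¹⁵) N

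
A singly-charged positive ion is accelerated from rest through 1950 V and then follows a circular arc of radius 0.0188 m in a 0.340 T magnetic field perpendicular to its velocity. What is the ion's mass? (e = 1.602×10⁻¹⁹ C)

Combine |q|V = ½mv² and r = mv/(|q|B): eliminate v to get m = qB²r²/(2V).
m = (1.602×10⁻¹⁹)(0.340)²(0.0188)²/(2·1950) ≈ 1.68×10⁻²⁷ kg.

m ≈ 1.68×10⁻²⁷ kg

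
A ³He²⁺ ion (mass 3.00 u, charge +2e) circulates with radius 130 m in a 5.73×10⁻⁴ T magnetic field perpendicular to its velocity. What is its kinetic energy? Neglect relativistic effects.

KE ≈ 3.57×10⁵ eV

v = |q|Br/m, then KE = ½mv² = (qBr)²/(2m).
v = (3.204×10⁻¹⁹)(5.73×10⁻⁴)(130)/4.983×10⁻²⁷ ≈ 4.790×10⁶ m/s.
KE = ½(4.983×10⁻²⁷)(4.790×10⁶)² ≈ 5.72×10⁻¹⁴ J = 3.57×10⁵ eV.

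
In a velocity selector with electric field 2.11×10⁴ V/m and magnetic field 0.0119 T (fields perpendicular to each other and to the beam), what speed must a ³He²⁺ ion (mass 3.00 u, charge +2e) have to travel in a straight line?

v = 1.77×10⁶ m/s

Zero net Lorentz force requires |qE| = |q v×B|, i.e. E = vB.
v = E/B = 2.11×10⁴/0.0119 = 1.77×10⁶ m/s.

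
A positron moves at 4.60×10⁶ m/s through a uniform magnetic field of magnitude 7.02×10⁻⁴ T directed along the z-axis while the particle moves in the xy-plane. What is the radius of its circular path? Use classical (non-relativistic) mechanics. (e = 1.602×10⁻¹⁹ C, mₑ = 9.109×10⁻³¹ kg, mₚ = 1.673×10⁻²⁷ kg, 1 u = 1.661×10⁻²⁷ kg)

The magnetic force provides the centripetal force: |q|vB = mv²/r.
r = mv/(|q|B) = (9.109×10⁻³¹)(4.60×10⁶)/((1.602×10⁻¹⁹)(7.02×10⁻⁴)) ≈ 0.0373 m.

r ≈ 0.0373 m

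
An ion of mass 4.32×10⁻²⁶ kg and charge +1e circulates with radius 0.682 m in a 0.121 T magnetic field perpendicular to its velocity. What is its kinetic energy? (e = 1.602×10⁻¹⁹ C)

KE ≈ 1.26×10⁴ eV

v = |q|Br/m, then KE = ½mv² = (qBr)²/(2m).
v = (1.602×10⁻¹⁹)(0.121)(0.682)/4.32×10⁻²⁶ ≈ 3.060×10⁵ m/s.
KE = ½(4.32×10⁻²⁶)(3.060×10⁵)² ≈ 2.02×10⁻¹⁵ J = 1.26×10⁴ eV.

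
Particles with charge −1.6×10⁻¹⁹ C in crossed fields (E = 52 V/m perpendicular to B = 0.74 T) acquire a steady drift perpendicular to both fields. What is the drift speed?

v_d ≈ 70 m/s

The steady drift has the magnetic force balancing the electric force, so v_d = E/B.
v_d = 52/0.74 = 70 m/s.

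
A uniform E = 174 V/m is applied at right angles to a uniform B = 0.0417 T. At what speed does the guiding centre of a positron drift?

In crossed fields the guiding centre drifts at v_d = |E×B|/B² = E/B, independent of charge and mass.
v_d = 174/0.0417 = 4170 m/s.

v_d ≈ 4170 m/s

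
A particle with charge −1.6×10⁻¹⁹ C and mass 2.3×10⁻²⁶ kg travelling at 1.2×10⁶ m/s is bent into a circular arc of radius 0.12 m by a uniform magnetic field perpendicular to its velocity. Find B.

From |q|vB = mv²/r, B = mv/(|q|r).
B = (2.3×10⁻²⁶)(1.2×10⁶)/((1.6×10⁻¹⁹)(0.12)) ≈ 1.4 T.

B ≈ 1.4 T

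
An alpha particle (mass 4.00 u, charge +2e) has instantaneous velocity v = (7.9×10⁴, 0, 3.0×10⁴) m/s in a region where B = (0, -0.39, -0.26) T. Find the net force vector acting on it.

F ≈ (3.75×10⁻¹⁵, 6.58×10⁻¹⁵, -9.87×10⁻¹⁵) N

v×B = (1.17×10⁴, 2.05×10⁴, -3.08×10⁴) N/C.
F = q v×B = (3.204×10⁻¹⁹ C)·(1.17×10⁴, 2.05×10⁴, -3.08×10⁴) = (3.75×10⁻¹⁵, 6.58×10⁻¹⁵, -9.87×10⁻¹⁵) N.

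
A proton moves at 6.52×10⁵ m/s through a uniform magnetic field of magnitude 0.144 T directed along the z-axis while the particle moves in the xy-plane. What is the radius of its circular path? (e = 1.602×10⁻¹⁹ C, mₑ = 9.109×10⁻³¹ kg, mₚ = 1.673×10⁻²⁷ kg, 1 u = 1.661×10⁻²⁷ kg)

The magnetic force provides the centripetal force: |q|vB = mv²/r.
r = mv/(|q|B) = (1.673×10⁻²⁷)(6.52×10⁵)/((1.602×10⁻¹⁹)(0.144)) ≈ 0.0473 m.

r ≈ 0.0473 m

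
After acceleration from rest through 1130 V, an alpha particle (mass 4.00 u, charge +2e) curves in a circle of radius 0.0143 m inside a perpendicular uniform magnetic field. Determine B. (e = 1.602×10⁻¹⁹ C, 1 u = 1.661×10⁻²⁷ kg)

v = √(2|q|V/m) = √(2·3.204×10⁻¹⁹·1130/6.644×10⁻²⁷) ≈ 3.301×10⁵ m/s.
B = mv/(|q|r) = (6.644×10⁻²⁷)(3.301×10⁵)/((3.204×10⁻¹⁹)(0.0143)) ≈ 0.479 T.

B ≈ 0.479 T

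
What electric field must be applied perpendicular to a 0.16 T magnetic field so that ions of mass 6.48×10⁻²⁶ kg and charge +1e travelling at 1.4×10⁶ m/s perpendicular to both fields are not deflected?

For straight-line motion qE = qvB, so E = vB.
E = 1.4×10⁶ × 0.16 = 2.2×10⁵ V/m.

E = 2.2×10⁵ V/m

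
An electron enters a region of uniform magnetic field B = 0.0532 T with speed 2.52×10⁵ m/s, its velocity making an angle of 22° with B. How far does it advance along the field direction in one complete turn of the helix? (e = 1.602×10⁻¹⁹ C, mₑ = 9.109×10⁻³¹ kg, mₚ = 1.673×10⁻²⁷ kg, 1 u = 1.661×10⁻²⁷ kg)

p ≈ 1.57×10⁻⁴ m

v∥ = v cosθ = 2.52×10⁵·cos22° ≈ 2.337×10⁵ m/s.
T = 2πm/(|q|B) = 2π(9.109×10⁻³¹)/((1.602×10⁻¹⁹)(0.0532)) ≈ 6.715×10⁻¹⁰ s.
pitch = v∥ T = (2.337×10⁵)(6.715×10⁻¹⁰) ≈ 1.57×10⁻⁴ m.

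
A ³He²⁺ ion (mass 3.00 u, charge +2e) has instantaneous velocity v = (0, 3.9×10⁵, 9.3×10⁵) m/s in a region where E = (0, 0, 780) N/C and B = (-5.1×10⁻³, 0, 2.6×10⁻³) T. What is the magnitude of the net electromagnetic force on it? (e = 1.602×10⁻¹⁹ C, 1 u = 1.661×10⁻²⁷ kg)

|F| ≈ 1.79×10⁻¹⁵ N

v×B = (1010, -4740, 1990) N/C.
E + v×B = (1010, -4740, 2770) N/C.
F = q(E + v×B) = (3.204×10⁻¹⁹ C)·(1010, -4740, 2770) = (3.25×10⁻¹⁶, -1.52×10⁻¹⁵, 8.87×10⁻¹⁶) N.
|F| = 1.79×10⁻¹⁵ N.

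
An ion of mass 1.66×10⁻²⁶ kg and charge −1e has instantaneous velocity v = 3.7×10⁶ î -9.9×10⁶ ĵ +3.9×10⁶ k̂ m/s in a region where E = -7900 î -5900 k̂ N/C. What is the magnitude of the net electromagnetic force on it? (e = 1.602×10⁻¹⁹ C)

Only an electric field acts, so F = qE = (−1.602×10⁻¹⁹ C)·(-7900, 0, -5900) = (1.27×10⁻¹⁵, 0, 9.45×10⁻¹⁶) N.
|F| = 1.58×10⁻¹⁵ N.

|F| ≈ 1.58×10⁻¹⁵ N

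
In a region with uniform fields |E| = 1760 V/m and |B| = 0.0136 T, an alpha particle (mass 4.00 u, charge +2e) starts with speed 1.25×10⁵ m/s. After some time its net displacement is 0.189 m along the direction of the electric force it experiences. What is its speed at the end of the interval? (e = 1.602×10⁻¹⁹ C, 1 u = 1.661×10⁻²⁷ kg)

v_f ≈ 2.18×10⁵ m/s

B does no work; ΔKE = |q|E d.
½mv_f² = ½mv₀² + |q|Ed = ½(6.644×10⁻²⁷)(1.25×10⁵)² + (3.204×10⁻¹⁹)(1760)(0.189) ≈ 5.191×10⁻¹⁷ J + 1.066×10⁻¹⁶ J ≈ 1.585×10⁻¹⁶ J.
v_f = √(2·1.585×10⁻¹⁶/6.644×10⁻²⁷) ≈ 2.18×10⁵ m/s.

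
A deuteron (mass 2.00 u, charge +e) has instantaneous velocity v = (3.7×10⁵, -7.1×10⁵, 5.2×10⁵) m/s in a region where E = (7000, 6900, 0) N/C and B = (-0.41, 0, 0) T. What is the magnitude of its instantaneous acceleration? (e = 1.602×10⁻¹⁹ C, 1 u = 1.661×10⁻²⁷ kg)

v×B = (0, -2.13×10⁵, -2.91×10⁵) N/C.
E + v×B = (7000, -2.06×10⁵, -2.91×10⁵) N/C.
F = q(E + v×B) = (1.602×10⁻¹⁹ C)·(7000, -2.06×10⁵, -2.91×10⁵) = (1.12×10⁻¹⁵, -3.30×10⁻¹⁴, -4.66×10⁻¹⁴) N.
|a| = |F|/m = 5.717×10⁻¹⁴/3.322×10⁻²⁷ ≈ 1.72×10¹³ m/s².

|a| ≈ 1.72×10¹³ m/s²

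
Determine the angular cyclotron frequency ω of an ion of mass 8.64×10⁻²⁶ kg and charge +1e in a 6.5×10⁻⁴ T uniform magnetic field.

ω = |q|B/m.
ω = (1.602×10⁻¹⁹)(6.5×10⁻⁴)/8.64×10⁻²⁶ ≈ 1200 rad/s.

ω ≈ 1200 rad/s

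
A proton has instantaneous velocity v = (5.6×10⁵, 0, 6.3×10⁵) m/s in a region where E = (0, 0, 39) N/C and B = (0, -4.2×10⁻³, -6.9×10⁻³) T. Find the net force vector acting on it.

F ≈ (4.24×10⁻¹⁶, 6.19×10⁻¹⁶, -3.71×10⁻¹⁶) N

v×B = (2650, 3860, -2350) N/C.
E + v×B = (2650, 3860, -2310) N/C.
F = q(E + v×B) = (1.602×10⁻¹⁹ C)·(2650, 3860, -2310) = (4.24×10⁻¹⁶, 6.19×10⁻¹⁶, -3.71×10⁻¹⁶) N.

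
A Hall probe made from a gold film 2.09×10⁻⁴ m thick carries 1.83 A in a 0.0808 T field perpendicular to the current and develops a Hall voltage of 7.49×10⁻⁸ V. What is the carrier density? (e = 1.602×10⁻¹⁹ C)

From V_H = IB/(n e t), n = IB/(V_H e t).
n = (1.83)(0.0808)/((7.49×10⁻⁸)(1.602×10⁻¹⁹)(2.09×10⁻⁴)) ≈ 5.90×10²⁸ m⁻³.

n ≈ 5.90×10²⁸ m⁻³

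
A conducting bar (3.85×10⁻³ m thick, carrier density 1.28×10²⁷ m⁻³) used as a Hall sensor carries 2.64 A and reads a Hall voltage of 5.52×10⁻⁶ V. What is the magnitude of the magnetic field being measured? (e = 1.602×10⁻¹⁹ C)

B ≈ 1.65 T

From V_H = IB/(n e t), B = V_H n e t / I.
B = (5.52×10⁻⁶)(1.28×10²⁷)(1.602×10⁻¹⁹)(3.85×10⁻³)/2.64 ≈ 1.65 T.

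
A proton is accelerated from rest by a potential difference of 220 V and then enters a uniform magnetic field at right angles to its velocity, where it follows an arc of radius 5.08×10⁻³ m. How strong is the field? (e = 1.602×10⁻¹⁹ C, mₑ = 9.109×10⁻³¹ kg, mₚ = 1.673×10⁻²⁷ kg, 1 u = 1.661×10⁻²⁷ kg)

B ≈ 0.422 T

v = √(2|q|V/m) = √(2·1.602×10⁻¹⁹·220/1.673×10⁻²⁷) ≈ 2.053×10⁵ m/s.
B = mv/(|q|r) = (1.673×10⁻²⁷)(2.053×10⁵)/((1.602×10⁻¹⁹)(5.08×10⁻³)) ≈ 0.422 T.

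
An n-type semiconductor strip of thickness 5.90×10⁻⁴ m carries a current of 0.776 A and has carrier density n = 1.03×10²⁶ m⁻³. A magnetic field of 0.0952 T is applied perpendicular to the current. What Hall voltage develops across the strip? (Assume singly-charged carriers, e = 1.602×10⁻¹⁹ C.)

V_H = IB/(n e t).
V_H = (0.776)(0.0952)/((1.03×10²⁶)(1.602×10⁻¹⁹)(5.90×10⁻⁴)) ≈ 7.59×10⁻⁶ V.

V_H ≈ 7.59×10⁻⁶ V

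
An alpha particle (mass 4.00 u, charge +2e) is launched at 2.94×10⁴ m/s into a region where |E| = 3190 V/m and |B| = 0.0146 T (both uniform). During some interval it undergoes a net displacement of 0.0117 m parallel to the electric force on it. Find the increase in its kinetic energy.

ΔKE ≈ 1.20×10⁻¹⁷ J

The magnetic force is always ⟂ v and does no work; only the electric force changes KE.
ΔKE = F_E · d = |q|E d = (3.204×10⁻¹⁹)(3190)(0.0117) ≈ 1.20×10⁻¹⁷ J.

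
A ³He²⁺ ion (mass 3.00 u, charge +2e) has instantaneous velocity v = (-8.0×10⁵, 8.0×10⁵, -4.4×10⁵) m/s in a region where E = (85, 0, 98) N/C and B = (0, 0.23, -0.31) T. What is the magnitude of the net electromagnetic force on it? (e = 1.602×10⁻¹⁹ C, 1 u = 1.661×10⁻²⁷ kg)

|F| ≈ 1.10×10⁻¹³ N

v×B = (-1.47×10⁵, -2.48×10⁵, -1.84×10⁵) N/C.
E + v×B = (-1.47×10⁵, -2.48×10⁵, -1.84×10⁵) N/C.
F = q(E + v×B) = (3.204×10⁻¹⁹ C)·(-1.47×10⁵, -2.48×10⁵, -1.84×10⁵) = (-4.70×10⁻¹⁴, -7.95×10⁻¹⁴, -5.89×10⁻¹⁴) N.
|F| = 1.10×10⁻¹³ N.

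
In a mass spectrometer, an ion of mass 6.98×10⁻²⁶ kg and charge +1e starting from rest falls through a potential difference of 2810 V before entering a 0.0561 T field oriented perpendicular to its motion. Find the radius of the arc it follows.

Acceleration: |q|V = ½mv² ⇒ v = √(2|q|V/m) = √(2·1.602×10⁻¹⁹·2810/6.98×10⁻²⁶) ≈ 1.136×10⁵ m/s.
In the field: r = mv/(|q|B) = (6.98×10⁻²⁶)(1.136×10⁵)/((1.602×10⁻¹⁹)(0.0561)) ≈ 0.882 m.

r ≈ 0.882 m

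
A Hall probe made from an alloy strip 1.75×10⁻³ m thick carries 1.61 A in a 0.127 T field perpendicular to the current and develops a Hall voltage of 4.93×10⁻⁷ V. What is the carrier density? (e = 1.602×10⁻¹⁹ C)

From V_H = IB/(n e t), n = IB/(V_H e t).
n = (1.61)(0.127)/((4.93×10⁻⁷)(1.602×10⁻¹⁹)(1.75×10⁻³)) ≈ 1.48×10²⁷ m⁻³.

n ≈ 1.48×10²⁷ m⁻³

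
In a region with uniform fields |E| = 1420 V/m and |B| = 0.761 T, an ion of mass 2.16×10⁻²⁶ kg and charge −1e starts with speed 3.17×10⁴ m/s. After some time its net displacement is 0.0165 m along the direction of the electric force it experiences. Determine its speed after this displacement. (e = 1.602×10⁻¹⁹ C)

B does no work; ΔKE = |q|E d.
½mv_f² = ½mv₀² + |q|Ed = ½(2.16×10⁻²⁶)(3.17×10⁴)² + (1.602×10⁻¹⁹)(1420)(0.0165) ≈ 1.085×10⁻¹⁷ J + 3.753×10⁻¹⁸ J ≈ 1.461×10⁻¹⁷ J.
v_f = √(2·1.461×10⁻¹⁷/2.16×10⁻²⁶) ≈ 3.68×10⁴ m/s.

v_f ≈ 3.68×10⁴ m/s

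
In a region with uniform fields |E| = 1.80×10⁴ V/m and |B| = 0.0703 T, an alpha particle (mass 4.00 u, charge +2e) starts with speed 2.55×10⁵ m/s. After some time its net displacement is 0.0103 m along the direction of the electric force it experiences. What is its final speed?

B does no work; ΔKE = |q|E d.
½mv_f² = ½mv₀² + |q|Ed = ½(6.644×10⁻²⁷)(2.55×10⁵)² + (3.204×10⁻¹⁹)(1.80×10⁴)(0.0103) ≈ 2.160×10⁻¹⁶ J + 5.940×10⁻¹⁷ J ≈ 2.754×10⁻¹⁶ J.
v_f = √(2·2.754×10⁻¹⁶/6.644×10⁻²⁷) ≈ 2.88×10⁵ m/s.

v_f ≈ 2.88×10⁵ m/s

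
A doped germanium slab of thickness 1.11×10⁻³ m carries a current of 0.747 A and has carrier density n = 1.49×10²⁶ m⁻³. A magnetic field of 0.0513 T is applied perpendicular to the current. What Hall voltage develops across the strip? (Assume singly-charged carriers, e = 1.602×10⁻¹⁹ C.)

V_H ≈ 1.45×10⁻⁶ V

V_H = IB/(n e t).
V_H = (0.747)(0.0513)/((1.49×10²⁶)(1.602×10⁻¹⁹)(1.11×10⁻³)) ≈ 1.45×10⁻⁶ V.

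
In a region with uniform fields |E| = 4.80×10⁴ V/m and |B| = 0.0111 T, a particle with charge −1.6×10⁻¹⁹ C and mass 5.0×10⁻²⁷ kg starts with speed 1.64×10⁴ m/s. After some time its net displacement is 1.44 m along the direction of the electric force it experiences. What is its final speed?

v_f ≈ 2.10×10⁶ m/s

B does no work; ΔKE = |q|E d.
½mv_f² = ½mv₀² + |q|Ed = ½(5.0×10⁻²⁷)(1.64×10⁴)² + (1.6×10⁻¹⁹)(4.80×10⁴)(1.44) ≈ 6.724×10⁻¹⁹ J + 1.106×10⁻¹⁴ J ≈ 1.106×10⁻¹⁴ J.
v_f = √(2·1.106×10⁻¹⁴/5.0×10⁻²⁷) ≈ 2.10×10⁶ m/s.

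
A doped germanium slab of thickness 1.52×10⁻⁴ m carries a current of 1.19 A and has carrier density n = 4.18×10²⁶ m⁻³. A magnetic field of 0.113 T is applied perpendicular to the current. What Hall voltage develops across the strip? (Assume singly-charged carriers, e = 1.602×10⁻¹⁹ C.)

V_H = IB/(n e t).
V_H = (1.19)(0.113)/((4.18×10²⁶)(1.602×10⁻¹⁹)(1.52×10⁻⁴)) ≈ 1.32×10⁻⁵ V.

V_H ≈ 1.32×10⁻⁵ V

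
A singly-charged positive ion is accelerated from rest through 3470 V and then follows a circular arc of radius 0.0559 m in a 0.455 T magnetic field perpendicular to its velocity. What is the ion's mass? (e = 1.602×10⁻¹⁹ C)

Combine |q|V = ½mv² and r = mv/(|q|B): eliminate v to get m = qB²r²/(2V).
m = (1.602×10⁻¹⁹)(0.455)²(0.0559)²/(2·3470) ≈ 1.49×10⁻²⁶ kg.

m ≈ 1.49×10⁻²⁶ kg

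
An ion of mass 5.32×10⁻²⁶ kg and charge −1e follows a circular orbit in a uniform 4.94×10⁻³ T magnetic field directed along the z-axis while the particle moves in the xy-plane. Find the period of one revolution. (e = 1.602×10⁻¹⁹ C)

T ≈ 4.22×10⁻⁴ s

The cyclotron period depends only on m, q, B: T = 2πm/(|q|B).
T = 2π(5.32×10⁻²⁶)/((1.602×10⁻¹⁹)(4.94×10⁻³)) ≈ 4.22×10⁻⁴ s.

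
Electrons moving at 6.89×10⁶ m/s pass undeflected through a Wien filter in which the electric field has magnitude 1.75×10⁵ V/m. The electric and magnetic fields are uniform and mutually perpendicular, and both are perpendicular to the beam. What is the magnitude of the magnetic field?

B = 0.0254 T

Balance of forces in the selector: qE = qvB ⇒ B = E/v.
B = 1.75×10⁵/6.89×10⁶ = 0.0254 T.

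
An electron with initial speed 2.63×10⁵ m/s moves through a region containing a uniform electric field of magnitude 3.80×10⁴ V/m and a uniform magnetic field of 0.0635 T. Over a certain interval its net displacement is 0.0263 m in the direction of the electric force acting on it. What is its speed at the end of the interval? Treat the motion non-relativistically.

v_f ≈ 1.88×10⁷ m/s

B does no work; ΔKE = |q|E d.
½mv_f² = ½mv₀² + |q|Ed = ½(9.109×10⁻³¹)(2.63×10⁵)² + (1.602×10⁻¹⁹)(3.80×10⁴)(0.0263) ≈ 3.150×10⁻²⁰ J + 1.601×10⁻¹⁶ J ≈ 1.601×10⁻¹⁶ J.
v_f = √(2·1.601×10⁻¹⁶/9.109×10⁻³¹) ≈ 1.88×10⁷ m/s.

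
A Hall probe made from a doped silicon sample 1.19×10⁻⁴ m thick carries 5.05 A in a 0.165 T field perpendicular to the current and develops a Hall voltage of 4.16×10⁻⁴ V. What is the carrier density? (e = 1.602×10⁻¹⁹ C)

n ≈ 1.05×10²⁶ m⁻³

From V_H = IB/(n e t), n = IB/(V_H e t).
n = (5.05)(0.165)/((4.16×10⁻⁴)(1.602×10⁻¹⁹)(1.19×10⁻⁴)) ≈ 1.05×10²⁶ m⁻³.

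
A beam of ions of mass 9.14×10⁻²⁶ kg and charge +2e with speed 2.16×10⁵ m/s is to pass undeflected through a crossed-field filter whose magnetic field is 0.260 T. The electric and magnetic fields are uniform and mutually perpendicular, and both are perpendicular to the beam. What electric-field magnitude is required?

E = 5.62×10⁴ V/m

For straight-line motion qE = qvB, so E = vB.
E = 2.16×10⁵ × 0.260 = 5.62×10⁴ V/m.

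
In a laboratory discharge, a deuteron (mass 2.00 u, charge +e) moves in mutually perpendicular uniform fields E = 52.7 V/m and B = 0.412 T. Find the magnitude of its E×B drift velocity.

In crossed fields the guiding centre drifts at v_d = |E×B|/B² = E/B, independent of charge and mass.
v_d = 52.7/0.412 = 128 m/s.

v_d ≈ 128 m/s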